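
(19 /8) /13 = 0.18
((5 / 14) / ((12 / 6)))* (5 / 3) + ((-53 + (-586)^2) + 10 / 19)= 547976743 / 1596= 343343.82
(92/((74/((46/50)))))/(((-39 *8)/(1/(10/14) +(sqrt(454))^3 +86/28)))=-120083 *sqrt(454)/72150-165577/10101000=-35.48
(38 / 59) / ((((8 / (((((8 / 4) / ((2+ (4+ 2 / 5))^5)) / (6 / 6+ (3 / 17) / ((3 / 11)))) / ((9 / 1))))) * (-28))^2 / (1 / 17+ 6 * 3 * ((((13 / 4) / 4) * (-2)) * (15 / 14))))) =-93931806640625 / 1481654529724231318134325248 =-0.00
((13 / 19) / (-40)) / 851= -13 / 646760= -0.00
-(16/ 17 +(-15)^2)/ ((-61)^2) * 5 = -19205/ 63257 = -0.30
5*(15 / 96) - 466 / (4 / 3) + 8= -10903 / 32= -340.72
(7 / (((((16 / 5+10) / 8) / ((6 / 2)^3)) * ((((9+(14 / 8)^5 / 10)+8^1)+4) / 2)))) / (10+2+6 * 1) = 204800 / 364331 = 0.56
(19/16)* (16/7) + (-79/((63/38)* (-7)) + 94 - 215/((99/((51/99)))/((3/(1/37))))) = -1102502/53361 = -20.66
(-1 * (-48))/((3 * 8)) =2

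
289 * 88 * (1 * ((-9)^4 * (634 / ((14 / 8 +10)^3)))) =65211803.42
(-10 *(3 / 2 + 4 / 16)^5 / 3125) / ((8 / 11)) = -184877 / 2560000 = -0.07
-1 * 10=-10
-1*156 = -156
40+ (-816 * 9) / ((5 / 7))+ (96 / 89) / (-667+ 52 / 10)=-5026936536 / 490835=-10241.60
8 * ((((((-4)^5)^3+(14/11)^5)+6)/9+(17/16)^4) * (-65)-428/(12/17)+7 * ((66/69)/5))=28237947490984962407197/455168778240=62038410455.51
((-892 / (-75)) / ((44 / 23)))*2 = 10258 / 825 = 12.43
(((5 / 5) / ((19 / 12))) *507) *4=1280.84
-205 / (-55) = 41 / 11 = 3.73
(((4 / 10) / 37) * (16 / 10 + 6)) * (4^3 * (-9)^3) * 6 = -21275136 / 925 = -23000.15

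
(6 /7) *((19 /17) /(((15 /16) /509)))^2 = 47886459392 /151725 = 315613.51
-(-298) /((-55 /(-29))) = 8642 /55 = 157.13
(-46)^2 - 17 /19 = 2115.11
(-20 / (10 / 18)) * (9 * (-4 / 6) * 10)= 2160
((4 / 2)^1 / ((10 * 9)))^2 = 0.00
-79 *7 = -553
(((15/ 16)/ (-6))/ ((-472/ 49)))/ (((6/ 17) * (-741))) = -4165/ 67152384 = -0.00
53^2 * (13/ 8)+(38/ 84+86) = 781381/ 168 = 4651.08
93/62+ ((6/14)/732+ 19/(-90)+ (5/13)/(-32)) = 10211261/7993440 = 1.28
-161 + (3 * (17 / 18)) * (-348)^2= 342967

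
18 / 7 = 2.57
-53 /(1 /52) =-2756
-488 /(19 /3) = -1464 /19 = -77.05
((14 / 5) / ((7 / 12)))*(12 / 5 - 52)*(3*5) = -17856 / 5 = -3571.20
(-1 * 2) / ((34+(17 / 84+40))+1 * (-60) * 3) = 0.02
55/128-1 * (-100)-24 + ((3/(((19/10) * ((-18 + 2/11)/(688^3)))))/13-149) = -3439089121087/1549184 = -2219935.86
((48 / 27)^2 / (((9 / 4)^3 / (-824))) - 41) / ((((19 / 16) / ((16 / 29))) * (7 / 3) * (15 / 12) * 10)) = -326070784 / 75917331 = -4.30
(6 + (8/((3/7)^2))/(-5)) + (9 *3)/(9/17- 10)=-40297/7245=-5.56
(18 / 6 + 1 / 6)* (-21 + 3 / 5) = -323 / 5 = -64.60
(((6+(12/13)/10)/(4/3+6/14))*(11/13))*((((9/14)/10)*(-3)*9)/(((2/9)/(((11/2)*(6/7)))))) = -235782657/2188550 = -107.73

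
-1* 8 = -8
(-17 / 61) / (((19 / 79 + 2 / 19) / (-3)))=25517 / 10553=2.42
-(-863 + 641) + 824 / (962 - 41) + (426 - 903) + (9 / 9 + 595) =314885 / 921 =341.89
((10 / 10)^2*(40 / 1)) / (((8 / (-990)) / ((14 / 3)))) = -23100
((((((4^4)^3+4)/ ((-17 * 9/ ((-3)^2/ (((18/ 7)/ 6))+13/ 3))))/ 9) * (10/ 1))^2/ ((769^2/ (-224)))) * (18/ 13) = -72835850784365240320000/ 14576857640397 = -4996677101.55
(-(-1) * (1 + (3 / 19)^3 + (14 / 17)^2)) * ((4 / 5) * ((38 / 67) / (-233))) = -26675344 / 8143400095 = -0.00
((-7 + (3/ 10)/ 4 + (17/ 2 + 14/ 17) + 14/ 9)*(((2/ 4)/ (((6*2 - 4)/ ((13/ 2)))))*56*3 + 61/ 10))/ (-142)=-2.07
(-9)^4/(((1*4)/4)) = 6561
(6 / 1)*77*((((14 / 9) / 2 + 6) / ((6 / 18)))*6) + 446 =56810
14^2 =196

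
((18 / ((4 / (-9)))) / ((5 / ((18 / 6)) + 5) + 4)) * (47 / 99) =-1269 / 704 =-1.80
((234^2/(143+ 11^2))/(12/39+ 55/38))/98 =375687/311542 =1.21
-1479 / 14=-105.64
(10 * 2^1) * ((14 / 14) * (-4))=-80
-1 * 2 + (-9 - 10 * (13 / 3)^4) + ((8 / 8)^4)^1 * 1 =-286420 / 81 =-3536.05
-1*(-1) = 1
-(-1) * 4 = 4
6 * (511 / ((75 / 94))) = 96068 / 25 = 3842.72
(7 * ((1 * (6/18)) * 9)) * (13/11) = 24.82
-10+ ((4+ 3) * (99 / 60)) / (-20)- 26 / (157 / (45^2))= -21724267 / 62800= -345.93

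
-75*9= -675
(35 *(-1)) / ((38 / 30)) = -27.63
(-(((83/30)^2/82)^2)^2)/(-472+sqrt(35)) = 2252292232139041 * sqrt(35)/6607561443335726400000000+132885241696203419/825945180416965800000000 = 0.00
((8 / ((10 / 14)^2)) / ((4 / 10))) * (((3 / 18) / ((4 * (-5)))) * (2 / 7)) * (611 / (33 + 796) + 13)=-26572 / 20725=-1.28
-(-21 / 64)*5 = 105 / 64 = 1.64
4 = 4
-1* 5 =-5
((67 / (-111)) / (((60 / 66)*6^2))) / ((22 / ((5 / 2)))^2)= -335 / 1406592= -0.00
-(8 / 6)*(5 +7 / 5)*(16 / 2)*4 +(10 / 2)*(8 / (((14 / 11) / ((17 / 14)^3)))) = -15615767 / 72030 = -216.80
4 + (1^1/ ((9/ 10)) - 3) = 19/ 9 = 2.11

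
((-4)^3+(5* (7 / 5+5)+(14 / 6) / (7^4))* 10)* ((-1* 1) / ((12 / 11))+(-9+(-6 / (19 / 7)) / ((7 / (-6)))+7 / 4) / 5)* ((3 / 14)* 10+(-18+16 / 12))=9103357021 / 1231713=7390.81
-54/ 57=-18/ 19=-0.95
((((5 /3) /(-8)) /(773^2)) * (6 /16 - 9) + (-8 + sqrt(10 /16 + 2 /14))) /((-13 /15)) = 8.22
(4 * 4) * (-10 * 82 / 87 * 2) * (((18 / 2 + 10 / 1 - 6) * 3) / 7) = -341120 / 203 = -1680.39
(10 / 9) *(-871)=-8710 / 9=-967.78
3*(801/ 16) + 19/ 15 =36349/ 240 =151.45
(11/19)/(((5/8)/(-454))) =-39952/95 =-420.55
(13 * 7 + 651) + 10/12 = 4457/6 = 742.83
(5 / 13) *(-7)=-35 / 13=-2.69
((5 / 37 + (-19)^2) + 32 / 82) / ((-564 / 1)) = -274217 / 427794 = -0.64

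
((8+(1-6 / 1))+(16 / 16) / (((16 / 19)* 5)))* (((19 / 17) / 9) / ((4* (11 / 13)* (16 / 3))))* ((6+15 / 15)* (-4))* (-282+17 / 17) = 125834891 / 718080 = 175.24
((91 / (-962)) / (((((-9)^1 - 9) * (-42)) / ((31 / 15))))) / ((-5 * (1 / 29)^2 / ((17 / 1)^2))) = 7534519 / 599400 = 12.57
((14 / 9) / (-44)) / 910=-1 / 25740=-0.00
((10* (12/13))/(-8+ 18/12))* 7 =-1680/169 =-9.94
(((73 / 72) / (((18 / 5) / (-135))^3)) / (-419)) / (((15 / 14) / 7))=11178125 / 13408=833.69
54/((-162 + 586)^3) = 27/38112512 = 0.00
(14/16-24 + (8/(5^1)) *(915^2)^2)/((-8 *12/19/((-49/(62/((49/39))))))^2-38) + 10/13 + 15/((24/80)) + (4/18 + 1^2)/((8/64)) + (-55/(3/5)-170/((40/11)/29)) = -2184599028440335613968895/23585451303024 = -92624855906.84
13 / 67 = 0.19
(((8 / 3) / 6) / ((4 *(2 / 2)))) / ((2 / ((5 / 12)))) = 0.02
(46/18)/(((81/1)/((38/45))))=874/32805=0.03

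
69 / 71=0.97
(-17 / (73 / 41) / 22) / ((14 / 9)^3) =-508113 / 4406864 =-0.12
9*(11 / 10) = 99 / 10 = 9.90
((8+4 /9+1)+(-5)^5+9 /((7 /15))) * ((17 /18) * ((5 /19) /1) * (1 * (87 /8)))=-480835225 /57456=-8368.76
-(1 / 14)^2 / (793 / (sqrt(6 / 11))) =-sqrt(66) / 1709708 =-0.00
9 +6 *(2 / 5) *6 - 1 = 112 / 5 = 22.40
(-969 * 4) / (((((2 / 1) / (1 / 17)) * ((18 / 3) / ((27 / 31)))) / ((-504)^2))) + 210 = -130303698 / 31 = -4203345.10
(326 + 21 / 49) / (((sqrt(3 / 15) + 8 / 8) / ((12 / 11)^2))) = 411300 / 847 - 82260 * sqrt(5) / 847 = 268.43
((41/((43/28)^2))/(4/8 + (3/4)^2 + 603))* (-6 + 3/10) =-0.16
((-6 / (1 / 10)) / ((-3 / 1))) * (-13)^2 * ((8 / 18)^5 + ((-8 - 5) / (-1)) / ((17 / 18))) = 46761874120 / 1003833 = 46583.32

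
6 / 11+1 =17 / 11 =1.55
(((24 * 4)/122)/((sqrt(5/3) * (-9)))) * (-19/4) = 76 * sqrt(15)/915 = 0.32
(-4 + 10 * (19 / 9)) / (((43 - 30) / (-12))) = -616 / 39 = -15.79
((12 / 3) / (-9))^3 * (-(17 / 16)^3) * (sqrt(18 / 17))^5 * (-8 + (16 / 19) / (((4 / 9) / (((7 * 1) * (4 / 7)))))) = -0.05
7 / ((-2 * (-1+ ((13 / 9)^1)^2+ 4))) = -567 / 824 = -0.69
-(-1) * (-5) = -5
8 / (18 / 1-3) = 8 / 15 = 0.53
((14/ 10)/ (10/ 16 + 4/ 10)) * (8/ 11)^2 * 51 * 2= 365568/ 4961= 73.69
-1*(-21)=21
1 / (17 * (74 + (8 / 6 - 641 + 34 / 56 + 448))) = -84 / 167161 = -0.00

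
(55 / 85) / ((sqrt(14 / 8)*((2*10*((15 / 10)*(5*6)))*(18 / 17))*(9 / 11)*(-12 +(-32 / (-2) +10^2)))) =121*sqrt(7) / 53071200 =0.00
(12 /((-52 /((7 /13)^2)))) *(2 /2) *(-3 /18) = 49 /4394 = 0.01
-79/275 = -0.29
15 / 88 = 0.17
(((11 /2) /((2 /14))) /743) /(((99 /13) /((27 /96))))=91 /47552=0.00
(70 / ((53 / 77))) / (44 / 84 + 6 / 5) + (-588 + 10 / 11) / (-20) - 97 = -9127013 / 1055230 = -8.65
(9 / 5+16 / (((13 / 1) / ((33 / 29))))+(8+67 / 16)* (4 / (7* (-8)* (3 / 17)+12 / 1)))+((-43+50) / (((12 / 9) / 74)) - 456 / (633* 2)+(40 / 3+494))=17596327919 / 19091280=921.69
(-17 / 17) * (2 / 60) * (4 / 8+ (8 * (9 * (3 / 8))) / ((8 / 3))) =-17 / 48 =-0.35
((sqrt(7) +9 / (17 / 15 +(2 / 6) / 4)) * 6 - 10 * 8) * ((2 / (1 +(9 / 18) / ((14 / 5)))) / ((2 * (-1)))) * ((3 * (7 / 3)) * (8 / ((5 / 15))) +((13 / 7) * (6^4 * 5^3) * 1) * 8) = 58410476800 / 803 - 134793408 * sqrt(7) / 11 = 40319425.62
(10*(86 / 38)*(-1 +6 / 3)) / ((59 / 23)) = 9890 / 1121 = 8.82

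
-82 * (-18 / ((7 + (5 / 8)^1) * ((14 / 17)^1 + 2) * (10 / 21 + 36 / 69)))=68.70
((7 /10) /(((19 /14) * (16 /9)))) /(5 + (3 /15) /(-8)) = 441 /7562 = 0.06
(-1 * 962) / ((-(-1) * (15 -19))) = 481 / 2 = 240.50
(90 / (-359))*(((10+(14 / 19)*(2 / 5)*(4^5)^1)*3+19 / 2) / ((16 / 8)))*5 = -8079165 / 13642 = -592.23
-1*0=0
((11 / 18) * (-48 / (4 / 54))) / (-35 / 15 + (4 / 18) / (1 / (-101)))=3564 / 223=15.98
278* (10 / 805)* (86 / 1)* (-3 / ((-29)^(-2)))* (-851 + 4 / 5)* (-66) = -33847417148688 / 805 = -42046480930.05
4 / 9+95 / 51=353 / 153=2.31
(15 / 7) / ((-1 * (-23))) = 15 / 161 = 0.09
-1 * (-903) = 903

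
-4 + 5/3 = -7/3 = -2.33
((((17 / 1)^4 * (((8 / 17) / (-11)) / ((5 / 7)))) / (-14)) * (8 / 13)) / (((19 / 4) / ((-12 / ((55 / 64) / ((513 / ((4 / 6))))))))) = -497398.24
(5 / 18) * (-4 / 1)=-10 / 9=-1.11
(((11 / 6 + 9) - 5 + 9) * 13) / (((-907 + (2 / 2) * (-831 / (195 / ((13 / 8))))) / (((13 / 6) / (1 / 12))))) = -601640 / 109671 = -5.49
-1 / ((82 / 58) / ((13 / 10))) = -377 / 410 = -0.92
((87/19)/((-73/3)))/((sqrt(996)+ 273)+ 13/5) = -899145/1299607904+ 6525 * sqrt(249)/1299607904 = -0.00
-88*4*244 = -85888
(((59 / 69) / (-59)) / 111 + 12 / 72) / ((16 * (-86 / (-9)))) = 2551 / 2341952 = 0.00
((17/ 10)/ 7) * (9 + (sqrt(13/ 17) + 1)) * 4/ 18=sqrt(221)/ 315 + 34/ 63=0.59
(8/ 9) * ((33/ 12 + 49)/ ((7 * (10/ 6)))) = 138/ 35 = 3.94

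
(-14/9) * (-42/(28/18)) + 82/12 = 293/6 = 48.83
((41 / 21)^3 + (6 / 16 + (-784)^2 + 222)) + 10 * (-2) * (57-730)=46552884895 / 74088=628345.82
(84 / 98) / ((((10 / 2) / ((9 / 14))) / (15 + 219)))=6318 / 245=25.79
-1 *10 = -10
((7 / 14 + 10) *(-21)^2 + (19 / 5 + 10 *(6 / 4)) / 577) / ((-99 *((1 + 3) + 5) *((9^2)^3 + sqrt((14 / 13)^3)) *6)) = -0.00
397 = 397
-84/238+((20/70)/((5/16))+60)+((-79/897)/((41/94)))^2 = 48770516425006/804765898755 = 60.60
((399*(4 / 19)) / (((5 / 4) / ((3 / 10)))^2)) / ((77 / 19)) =8208 / 6875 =1.19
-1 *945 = -945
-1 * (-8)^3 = 512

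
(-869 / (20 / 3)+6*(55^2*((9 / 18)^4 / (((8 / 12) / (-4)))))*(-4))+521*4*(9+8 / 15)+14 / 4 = 2817937 / 60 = 46965.62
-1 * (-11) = 11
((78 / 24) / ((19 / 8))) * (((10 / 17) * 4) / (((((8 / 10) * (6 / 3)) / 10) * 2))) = 10.06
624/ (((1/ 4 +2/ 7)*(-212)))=-1456/ 265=-5.49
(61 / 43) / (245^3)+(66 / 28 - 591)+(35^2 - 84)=698580854247 / 1264726750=552.36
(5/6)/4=5/24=0.21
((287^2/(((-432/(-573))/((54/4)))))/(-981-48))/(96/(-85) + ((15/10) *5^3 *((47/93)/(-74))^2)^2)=1269.20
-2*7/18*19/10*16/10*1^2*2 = -4.73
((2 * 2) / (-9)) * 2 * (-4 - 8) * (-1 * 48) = -512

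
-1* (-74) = 74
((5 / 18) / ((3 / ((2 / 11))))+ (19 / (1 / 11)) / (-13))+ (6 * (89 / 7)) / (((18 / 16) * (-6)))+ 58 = 828062 / 27027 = 30.64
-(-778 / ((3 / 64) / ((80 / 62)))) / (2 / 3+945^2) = 1991680 / 83051387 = 0.02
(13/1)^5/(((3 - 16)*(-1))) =28561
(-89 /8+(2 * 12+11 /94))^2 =23863225 /141376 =168.79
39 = 39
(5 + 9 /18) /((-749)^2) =11 /1122002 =0.00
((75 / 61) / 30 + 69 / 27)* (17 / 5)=48467 / 5490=8.83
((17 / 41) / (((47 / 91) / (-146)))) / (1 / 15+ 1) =-1693965 / 15416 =-109.88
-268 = -268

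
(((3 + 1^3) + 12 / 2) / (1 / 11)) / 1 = 110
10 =10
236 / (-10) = -118 / 5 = -23.60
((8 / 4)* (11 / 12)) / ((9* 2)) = 0.10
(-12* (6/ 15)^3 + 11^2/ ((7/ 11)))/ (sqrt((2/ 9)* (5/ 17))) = 497109* sqrt(170)/ 8750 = 740.74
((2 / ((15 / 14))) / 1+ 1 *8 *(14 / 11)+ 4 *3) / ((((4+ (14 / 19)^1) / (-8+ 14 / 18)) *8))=-4.58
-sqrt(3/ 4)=-sqrt(3)/ 2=-0.87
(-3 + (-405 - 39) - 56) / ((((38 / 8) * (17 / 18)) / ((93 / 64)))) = -421011 / 2584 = -162.93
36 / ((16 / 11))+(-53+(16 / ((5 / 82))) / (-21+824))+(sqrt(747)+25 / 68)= -1880806 / 68255+3 * sqrt(83)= -0.22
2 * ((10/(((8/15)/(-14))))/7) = -75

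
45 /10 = 9 /2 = 4.50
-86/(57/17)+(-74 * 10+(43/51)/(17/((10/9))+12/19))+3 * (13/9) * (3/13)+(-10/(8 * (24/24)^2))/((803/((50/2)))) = -7203871780795/9421319556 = -764.64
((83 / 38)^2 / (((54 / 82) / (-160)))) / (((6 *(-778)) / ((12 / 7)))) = 11297960 / 26541081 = 0.43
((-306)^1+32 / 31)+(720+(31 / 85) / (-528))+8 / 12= 192784213 / 463760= 415.70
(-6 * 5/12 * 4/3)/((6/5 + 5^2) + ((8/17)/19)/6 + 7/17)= -8075/64477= -0.13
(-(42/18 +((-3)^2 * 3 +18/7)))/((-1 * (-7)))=-670/147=-4.56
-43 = -43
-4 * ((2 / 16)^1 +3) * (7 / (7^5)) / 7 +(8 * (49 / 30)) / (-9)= -6591719 / 4537890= -1.45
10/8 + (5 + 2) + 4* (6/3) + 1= 69/4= 17.25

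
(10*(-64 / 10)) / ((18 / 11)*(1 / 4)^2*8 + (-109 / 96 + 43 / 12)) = -67584 / 3449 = -19.60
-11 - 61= -72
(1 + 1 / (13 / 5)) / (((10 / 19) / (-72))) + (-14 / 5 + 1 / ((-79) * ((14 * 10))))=-27636741 / 143780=-192.22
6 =6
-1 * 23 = -23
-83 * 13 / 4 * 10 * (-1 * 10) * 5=134875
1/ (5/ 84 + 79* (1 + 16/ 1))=84/ 112817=0.00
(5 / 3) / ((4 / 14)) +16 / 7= 341 / 42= 8.12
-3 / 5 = -0.60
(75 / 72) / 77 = 25 / 1848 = 0.01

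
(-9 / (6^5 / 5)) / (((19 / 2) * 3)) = -5 / 24624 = -0.00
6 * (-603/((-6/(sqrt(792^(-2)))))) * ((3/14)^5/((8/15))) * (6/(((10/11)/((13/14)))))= 1904877/481890304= 0.00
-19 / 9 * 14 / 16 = -1.85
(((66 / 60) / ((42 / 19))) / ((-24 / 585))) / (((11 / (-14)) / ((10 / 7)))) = 1235 / 56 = 22.05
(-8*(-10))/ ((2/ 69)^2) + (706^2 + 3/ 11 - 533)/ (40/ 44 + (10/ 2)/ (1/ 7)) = 43088836/ 395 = 109085.66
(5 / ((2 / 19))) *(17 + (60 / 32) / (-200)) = 103303 / 128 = 807.05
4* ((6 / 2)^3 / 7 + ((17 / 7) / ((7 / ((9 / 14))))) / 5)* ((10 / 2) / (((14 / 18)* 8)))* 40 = 1204470 / 2401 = 501.65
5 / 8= 0.62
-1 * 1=-1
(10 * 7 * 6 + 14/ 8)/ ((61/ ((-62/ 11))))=-52297/ 1342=-38.97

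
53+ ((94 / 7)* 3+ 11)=730 / 7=104.29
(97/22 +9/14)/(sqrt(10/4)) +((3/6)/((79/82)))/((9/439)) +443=389 * sqrt(10)/385 +332972/711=471.51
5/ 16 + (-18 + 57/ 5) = -503/ 80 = -6.29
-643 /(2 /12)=-3858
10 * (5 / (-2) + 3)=5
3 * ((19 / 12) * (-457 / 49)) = -8683 / 196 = -44.30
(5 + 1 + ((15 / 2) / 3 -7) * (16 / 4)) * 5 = -60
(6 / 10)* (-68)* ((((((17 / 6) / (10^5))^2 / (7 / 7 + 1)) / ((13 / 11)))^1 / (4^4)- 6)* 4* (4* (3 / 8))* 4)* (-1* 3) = -733224959999837871 / 41600000000000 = -17625.60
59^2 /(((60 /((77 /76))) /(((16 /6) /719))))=268037 /1229490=0.22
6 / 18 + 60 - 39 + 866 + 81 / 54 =5333 / 6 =888.83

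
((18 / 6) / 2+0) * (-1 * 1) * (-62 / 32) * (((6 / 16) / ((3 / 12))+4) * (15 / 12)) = 5115 / 256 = 19.98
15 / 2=7.50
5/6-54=-53.17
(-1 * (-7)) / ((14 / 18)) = 9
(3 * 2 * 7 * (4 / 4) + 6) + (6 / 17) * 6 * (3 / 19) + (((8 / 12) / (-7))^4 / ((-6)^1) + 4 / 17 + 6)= 10283763734 / 188452089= 54.57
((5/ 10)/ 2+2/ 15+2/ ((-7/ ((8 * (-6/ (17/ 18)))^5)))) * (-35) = -57776331133295857/ 17038284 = -3390971246.48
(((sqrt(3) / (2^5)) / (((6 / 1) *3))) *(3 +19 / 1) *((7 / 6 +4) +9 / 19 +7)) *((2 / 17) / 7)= 0.01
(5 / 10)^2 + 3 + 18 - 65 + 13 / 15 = -2573 / 60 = -42.88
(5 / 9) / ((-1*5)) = -1 / 9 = -0.11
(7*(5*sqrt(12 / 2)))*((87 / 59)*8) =24360*sqrt(6) / 59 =1011.35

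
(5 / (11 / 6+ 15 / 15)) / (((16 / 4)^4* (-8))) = -15 / 17408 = -0.00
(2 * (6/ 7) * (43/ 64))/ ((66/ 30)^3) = 0.11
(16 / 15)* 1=16 / 15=1.07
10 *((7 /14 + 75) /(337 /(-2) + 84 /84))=-302 /67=-4.51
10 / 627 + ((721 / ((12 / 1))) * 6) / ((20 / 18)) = 4068803 / 12540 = 324.47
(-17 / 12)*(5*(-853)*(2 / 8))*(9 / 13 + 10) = 16150.95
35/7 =5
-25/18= -1.39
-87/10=-8.70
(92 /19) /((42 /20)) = 920 /399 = 2.31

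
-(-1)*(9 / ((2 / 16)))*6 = 432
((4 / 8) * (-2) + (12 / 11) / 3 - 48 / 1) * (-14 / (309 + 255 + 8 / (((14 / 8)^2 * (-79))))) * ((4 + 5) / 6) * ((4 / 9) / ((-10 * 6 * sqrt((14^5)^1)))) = -8453 * sqrt(14) / 1729027872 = -0.00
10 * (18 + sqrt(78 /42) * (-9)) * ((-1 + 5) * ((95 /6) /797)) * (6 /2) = 34200 /797- 17100 * sqrt(91) /5579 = 13.67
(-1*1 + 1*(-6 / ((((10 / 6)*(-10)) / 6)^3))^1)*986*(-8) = 88747888 / 15625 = 5679.86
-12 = -12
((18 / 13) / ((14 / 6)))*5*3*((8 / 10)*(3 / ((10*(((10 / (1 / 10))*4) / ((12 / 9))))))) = 81 / 11375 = 0.01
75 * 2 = 150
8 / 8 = 1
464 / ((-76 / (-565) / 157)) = 10289780 / 19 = 541567.37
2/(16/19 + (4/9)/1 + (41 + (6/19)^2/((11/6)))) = 0.05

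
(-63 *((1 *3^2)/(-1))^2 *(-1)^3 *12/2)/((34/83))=1270647/17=74743.94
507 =507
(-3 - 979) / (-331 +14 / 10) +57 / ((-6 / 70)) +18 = -530673 / 824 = -644.02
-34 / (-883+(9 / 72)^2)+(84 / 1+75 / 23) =4933375 / 56511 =87.30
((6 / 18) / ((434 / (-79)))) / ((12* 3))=-79 / 46872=-0.00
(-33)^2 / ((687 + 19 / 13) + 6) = 1.57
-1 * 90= -90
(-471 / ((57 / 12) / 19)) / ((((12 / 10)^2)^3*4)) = -2453125 / 15552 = -157.74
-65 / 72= -0.90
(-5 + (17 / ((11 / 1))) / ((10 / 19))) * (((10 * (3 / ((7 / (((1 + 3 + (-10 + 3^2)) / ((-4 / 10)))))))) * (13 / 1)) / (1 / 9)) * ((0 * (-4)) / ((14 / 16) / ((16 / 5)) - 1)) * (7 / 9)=0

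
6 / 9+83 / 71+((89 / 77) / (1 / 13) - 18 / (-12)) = 602299 / 32802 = 18.36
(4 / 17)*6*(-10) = -240 / 17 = -14.12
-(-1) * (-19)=-19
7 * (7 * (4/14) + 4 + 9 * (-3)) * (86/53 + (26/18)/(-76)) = -2848615/12084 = -235.73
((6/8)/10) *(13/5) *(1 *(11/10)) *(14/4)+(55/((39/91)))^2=592927027/36000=16470.20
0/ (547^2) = 0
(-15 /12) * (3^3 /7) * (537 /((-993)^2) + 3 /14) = -44484975 /42947912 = -1.04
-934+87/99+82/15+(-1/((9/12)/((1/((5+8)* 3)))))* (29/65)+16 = -76265737/83655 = -911.67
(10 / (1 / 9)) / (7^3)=90 / 343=0.26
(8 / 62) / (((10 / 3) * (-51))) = -2 / 2635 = -0.00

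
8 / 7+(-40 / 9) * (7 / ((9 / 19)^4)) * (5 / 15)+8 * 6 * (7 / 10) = -1061735048 / 6200145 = -171.24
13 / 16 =0.81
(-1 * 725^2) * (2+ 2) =-2102500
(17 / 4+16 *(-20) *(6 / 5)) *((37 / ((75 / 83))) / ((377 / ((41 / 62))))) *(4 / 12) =-6169639 / 678600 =-9.09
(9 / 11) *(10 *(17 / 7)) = 1530 / 77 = 19.87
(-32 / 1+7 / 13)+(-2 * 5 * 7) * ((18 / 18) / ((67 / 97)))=-132.80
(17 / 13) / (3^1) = 17 / 39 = 0.44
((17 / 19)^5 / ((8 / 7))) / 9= 9938999 / 178279128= 0.06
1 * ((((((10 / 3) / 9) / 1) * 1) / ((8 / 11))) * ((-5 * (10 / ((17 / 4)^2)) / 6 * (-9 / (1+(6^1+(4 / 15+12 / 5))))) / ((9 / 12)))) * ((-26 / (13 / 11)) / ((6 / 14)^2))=-23716000 / 678861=-34.93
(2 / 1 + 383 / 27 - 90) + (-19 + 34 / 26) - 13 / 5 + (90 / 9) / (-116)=-9587939 / 101790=-94.19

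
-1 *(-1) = 1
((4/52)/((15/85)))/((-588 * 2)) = -17/45864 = -0.00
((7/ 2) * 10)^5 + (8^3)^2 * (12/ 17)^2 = 15216570611/ 289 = 52652493.46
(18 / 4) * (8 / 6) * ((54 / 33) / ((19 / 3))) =324 / 209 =1.55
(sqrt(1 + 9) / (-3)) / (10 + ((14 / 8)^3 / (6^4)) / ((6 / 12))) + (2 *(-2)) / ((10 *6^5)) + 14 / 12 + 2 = 61559 / 19440 - 13824 *sqrt(10) / 415063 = 3.06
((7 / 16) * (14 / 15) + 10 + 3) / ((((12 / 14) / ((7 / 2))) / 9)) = 78841 / 160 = 492.76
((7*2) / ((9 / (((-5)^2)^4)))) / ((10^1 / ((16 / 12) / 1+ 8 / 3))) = 2187500 / 9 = 243055.56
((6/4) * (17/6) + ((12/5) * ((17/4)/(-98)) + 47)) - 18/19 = 934697/18620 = 50.20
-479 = -479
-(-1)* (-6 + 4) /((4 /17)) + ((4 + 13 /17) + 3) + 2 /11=-207 /374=-0.55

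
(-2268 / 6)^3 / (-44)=13502538 / 11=1227503.45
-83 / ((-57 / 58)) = 4814 / 57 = 84.46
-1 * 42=-42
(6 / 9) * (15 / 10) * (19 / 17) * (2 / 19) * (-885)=-104.12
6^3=216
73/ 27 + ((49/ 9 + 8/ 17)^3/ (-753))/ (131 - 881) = 43756086655/ 16181564886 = 2.70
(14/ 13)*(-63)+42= -336/ 13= -25.85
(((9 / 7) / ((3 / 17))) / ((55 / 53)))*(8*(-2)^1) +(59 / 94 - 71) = -6612087 / 36190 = -182.70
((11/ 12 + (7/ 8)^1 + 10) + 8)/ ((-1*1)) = -19.79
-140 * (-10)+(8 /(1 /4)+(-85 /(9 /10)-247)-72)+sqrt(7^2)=9230 /9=1025.56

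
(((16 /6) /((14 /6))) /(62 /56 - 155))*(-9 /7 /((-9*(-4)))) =8 /30163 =0.00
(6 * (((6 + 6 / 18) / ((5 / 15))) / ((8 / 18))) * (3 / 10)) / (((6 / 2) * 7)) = 513 / 140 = 3.66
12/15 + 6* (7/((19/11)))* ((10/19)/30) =2214/1805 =1.23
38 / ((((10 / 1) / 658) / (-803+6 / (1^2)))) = -9964094 / 5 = -1992818.80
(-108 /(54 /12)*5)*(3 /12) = -30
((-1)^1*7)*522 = -3654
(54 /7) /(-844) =-27 /2954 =-0.01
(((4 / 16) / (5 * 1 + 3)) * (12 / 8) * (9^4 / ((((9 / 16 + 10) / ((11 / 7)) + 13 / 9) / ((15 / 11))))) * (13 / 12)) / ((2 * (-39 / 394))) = -11632653 / 41392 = -281.04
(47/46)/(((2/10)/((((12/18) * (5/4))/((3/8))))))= 2350/207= 11.35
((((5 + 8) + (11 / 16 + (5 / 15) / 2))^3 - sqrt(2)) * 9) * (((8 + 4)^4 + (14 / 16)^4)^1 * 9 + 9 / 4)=74935677026098875 / 16777216 - 6879984561 * sqrt(2) / 4096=4464138978.63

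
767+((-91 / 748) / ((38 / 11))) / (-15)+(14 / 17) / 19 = 29730691 / 38760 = 767.05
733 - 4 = 729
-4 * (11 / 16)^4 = -14641 / 16384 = -0.89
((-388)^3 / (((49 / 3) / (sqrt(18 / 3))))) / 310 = -87616608 *sqrt(6) / 7595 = -28257.54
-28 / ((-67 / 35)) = 980 / 67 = 14.63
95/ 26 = 3.65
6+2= 8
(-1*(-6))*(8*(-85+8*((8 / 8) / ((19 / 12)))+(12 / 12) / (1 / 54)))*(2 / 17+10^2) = -2369184 / 19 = -124693.89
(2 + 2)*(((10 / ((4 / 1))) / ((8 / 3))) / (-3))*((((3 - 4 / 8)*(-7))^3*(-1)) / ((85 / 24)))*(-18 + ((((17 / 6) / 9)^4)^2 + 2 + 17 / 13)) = 592085911038548418625 / 21304977941265408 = 27790.97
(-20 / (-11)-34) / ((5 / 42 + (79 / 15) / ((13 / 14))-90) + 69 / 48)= 7731360 / 19885063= 0.39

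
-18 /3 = -6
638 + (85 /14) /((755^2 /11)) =1018292847 /1596070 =638.00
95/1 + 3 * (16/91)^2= 787463/8281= 95.09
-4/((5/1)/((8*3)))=-96/5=-19.20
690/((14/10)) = 492.86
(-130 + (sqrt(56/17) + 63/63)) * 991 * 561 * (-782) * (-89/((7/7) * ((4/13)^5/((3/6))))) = -926637243903166653/1024 + 422543202874221 * sqrt(238)/512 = -892187388492036.73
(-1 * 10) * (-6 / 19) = 60 / 19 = 3.16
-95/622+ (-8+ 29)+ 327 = 216361/622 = 347.85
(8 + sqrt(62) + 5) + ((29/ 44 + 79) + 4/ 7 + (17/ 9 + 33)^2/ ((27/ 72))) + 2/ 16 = sqrt(62) + 499855289/ 149688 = 3347.19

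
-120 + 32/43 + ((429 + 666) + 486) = 62855/43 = 1461.74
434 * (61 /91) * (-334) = -1263188 /13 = -97168.31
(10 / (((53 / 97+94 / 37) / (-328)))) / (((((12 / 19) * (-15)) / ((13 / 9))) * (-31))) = -145383212 / 27819369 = -5.23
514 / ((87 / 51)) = 8738 / 29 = 301.31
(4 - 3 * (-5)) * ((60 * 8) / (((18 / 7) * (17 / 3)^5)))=861840 / 1419857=0.61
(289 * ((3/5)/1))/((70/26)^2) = 146523/6125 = 23.92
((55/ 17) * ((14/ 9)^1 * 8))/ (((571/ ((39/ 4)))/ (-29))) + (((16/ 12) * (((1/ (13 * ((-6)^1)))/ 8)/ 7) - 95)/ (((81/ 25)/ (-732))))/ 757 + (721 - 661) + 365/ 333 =417917230115690/ 6012156806019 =69.51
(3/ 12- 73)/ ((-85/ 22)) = 3201/ 170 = 18.83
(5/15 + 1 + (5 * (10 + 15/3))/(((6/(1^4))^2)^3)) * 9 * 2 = 20761/864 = 24.03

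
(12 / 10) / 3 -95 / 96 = -283 / 480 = -0.59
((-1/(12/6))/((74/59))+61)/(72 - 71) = 8969/148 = 60.60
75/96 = 25/32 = 0.78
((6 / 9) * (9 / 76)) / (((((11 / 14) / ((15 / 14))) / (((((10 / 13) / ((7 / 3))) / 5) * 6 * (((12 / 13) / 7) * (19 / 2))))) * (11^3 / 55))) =24300 / 11022011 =0.00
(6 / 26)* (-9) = -27 / 13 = -2.08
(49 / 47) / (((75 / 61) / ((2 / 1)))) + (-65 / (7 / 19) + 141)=-832354 / 24675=-33.73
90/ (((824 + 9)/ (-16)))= -1440/ 833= -1.73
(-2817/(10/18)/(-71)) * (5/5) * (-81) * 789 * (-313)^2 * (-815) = 25874243325714519/71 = 364425962334007.31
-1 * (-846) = 846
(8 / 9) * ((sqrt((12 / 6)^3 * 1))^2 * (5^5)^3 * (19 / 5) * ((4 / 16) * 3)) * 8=4947916666666.67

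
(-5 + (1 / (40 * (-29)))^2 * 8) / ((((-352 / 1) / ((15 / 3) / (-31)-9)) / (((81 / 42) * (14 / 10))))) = -52006293 / 148016000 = -0.35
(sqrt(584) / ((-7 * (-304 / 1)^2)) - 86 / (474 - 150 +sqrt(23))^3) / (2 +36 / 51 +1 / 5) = -85 * sqrt(146) / 79893632 - 248792779800 / 285549579170600719 +177099370 * sqrt(23) / 21965352243892363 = -0.00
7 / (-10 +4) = -7 / 6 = -1.17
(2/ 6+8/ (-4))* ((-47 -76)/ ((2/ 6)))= 615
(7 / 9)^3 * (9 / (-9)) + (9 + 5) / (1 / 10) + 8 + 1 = 108278 / 729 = 148.53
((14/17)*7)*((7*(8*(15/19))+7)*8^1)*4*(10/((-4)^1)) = -7628320/323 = -23617.09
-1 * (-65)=65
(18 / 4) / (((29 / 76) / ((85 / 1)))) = 29070 / 29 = 1002.41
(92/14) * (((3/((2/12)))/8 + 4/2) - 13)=-115/2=-57.50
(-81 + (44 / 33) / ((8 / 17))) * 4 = -938 / 3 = -312.67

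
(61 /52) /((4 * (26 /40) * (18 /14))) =2135 /6084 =0.35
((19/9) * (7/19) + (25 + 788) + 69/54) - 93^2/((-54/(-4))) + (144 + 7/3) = 5773/18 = 320.72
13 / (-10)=-13 / 10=-1.30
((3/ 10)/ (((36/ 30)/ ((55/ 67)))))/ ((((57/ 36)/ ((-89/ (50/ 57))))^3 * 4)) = -5653146411/ 418750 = -13500.05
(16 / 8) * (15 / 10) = 3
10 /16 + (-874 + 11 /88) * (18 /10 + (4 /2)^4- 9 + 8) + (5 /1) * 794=-428419 /40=-10710.48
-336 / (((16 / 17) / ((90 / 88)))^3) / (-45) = 9.58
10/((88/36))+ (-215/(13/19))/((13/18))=-801225/1859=-431.00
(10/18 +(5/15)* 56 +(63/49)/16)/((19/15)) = 15.24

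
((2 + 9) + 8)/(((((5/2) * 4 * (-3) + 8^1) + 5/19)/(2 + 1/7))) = -5415/2891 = -1.87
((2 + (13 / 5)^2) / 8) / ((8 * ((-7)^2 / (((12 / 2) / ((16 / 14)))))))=657 / 44800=0.01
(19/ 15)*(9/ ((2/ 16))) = 456/ 5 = 91.20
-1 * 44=-44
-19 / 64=-0.30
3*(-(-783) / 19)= 2349 / 19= 123.63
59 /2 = 29.50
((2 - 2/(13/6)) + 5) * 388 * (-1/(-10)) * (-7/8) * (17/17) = -53641/260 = -206.31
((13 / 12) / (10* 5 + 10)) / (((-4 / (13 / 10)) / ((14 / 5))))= -1183 / 72000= -0.02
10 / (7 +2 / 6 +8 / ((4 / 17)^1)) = 15 / 62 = 0.24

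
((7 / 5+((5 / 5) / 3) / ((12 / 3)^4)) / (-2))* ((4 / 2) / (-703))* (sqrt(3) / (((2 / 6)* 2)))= 5381* sqrt(3) / 1799680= 0.01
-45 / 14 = -3.21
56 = 56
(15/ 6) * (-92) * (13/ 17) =-175.88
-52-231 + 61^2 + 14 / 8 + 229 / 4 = 3497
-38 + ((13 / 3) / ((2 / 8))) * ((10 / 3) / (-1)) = -862 / 9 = -95.78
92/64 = 23/16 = 1.44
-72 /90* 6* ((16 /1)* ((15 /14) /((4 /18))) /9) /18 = -16 /7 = -2.29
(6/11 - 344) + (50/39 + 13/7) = -1021967/3003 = -340.32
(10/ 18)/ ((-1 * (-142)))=0.00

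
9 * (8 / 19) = 72 / 19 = 3.79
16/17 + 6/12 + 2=117/34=3.44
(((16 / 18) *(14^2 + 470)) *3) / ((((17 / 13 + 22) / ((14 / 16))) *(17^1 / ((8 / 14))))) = 3848 / 1717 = 2.24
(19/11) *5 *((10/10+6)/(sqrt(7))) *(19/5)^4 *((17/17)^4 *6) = 28586.80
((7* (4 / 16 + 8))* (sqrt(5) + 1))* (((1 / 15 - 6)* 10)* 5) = -34265* sqrt(5) / 2 - 34265 / 2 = -55441.93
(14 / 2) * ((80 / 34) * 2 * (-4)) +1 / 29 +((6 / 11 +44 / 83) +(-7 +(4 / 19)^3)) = -424952061988 / 3087297631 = -137.65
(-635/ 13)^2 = 403225/ 169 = 2385.95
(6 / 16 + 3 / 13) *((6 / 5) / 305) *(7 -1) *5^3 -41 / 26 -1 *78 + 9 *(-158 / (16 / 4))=-433.29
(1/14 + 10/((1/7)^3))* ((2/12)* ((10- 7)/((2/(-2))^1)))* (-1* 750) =18007875/14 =1286276.79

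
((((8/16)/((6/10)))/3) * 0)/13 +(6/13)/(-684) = -1/1482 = -0.00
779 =779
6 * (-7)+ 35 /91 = -541 /13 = -41.62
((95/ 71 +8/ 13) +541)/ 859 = 501146/ 792857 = 0.63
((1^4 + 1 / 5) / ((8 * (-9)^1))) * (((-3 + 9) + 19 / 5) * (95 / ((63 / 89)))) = -11837 / 540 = -21.92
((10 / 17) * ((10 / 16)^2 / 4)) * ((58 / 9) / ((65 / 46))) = 16675 / 63648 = 0.26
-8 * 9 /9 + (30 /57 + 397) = 7401 /19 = 389.53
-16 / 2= -8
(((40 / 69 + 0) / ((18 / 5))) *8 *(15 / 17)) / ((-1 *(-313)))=4000 / 1101447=0.00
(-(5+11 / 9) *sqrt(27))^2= 3136 / 3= 1045.33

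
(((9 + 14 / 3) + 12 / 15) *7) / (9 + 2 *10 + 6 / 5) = 1519 / 453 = 3.35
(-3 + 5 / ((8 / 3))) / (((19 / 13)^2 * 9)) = -169 / 2888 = -0.06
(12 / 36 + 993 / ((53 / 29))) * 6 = 3262.04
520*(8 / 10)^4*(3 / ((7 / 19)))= 1517568 / 875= 1734.36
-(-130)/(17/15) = 1950/17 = 114.71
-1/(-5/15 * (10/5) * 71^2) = 3/10082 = 0.00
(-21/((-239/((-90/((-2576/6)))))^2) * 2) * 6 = -164025/846076252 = -0.00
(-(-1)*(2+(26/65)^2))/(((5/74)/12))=47952/125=383.62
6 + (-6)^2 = 42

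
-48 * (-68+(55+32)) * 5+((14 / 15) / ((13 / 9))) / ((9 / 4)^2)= -8002576 / 1755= -4559.87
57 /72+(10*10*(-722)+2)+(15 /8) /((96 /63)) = -55446511 /768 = -72195.98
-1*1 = -1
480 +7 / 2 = 967 / 2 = 483.50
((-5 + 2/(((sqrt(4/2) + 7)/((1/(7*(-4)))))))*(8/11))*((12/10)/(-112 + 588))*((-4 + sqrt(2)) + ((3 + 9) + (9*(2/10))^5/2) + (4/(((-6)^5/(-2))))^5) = -51988299153145611366791/324350364294517176000000 -8891927005574998546891*sqrt(2)/973051092883551528000000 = -0.17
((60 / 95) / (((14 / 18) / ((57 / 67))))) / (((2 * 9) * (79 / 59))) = 1062 / 37051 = 0.03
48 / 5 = 9.60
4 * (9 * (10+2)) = 432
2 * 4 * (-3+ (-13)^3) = -17600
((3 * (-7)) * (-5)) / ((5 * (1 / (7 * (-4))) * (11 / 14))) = -8232 / 11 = -748.36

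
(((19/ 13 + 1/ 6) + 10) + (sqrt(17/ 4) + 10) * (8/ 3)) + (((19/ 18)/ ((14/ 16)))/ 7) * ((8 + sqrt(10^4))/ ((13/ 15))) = 4 * sqrt(17)/ 3 + 228443/ 3822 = 65.27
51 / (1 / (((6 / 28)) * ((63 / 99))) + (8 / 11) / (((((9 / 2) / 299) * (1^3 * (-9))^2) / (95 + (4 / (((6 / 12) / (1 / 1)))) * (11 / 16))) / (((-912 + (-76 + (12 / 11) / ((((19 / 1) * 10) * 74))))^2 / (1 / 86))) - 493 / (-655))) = 6.14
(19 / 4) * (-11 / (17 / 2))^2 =2299 / 289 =7.96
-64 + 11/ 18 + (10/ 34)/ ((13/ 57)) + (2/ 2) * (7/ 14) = -122521/ 1989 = -61.60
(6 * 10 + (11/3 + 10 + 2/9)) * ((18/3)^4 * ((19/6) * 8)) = 2425920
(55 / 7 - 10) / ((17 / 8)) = -1.01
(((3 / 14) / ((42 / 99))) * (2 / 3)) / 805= 33 / 78890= 0.00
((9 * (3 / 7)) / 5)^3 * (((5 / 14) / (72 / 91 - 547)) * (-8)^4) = -524040192 / 426220375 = -1.23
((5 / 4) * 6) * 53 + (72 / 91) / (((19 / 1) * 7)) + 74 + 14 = 11752157 / 24206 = 485.51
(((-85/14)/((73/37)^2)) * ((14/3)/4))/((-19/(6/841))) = 116365/170304182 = 0.00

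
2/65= 0.03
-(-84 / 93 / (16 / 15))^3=1157625 / 1906624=0.61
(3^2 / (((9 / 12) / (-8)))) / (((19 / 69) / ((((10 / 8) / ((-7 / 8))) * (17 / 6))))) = 187680 / 133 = 1411.13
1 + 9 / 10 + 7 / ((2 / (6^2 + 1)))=657 / 5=131.40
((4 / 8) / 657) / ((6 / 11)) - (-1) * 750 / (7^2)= 15.31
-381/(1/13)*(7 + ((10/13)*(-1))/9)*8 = -821944/3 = -273981.33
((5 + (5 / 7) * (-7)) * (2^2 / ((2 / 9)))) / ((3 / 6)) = 0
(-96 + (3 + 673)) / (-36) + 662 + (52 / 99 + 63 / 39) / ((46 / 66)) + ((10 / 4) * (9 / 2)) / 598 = 13971221 / 21528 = 648.98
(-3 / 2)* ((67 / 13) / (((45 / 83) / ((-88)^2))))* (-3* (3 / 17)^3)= 581369184 / 319345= 1820.51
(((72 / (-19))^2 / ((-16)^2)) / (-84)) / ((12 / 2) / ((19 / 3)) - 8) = 27 / 285152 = 0.00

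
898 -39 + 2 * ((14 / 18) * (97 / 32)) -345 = 74695 / 144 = 518.72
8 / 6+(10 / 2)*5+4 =91 / 3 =30.33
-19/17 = -1.12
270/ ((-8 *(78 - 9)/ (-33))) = 1485/ 92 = 16.14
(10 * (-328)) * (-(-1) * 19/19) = -3280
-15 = -15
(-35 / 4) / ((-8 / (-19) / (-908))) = 150955 / 8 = 18869.38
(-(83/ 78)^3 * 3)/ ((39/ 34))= -9720379/ 3084588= -3.15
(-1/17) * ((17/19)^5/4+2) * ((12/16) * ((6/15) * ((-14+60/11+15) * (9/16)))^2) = -26004309564987/130389392460800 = -0.20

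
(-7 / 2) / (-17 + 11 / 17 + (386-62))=-0.01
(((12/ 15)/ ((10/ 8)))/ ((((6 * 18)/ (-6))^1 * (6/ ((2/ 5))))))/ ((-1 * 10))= 4/ 16875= 0.00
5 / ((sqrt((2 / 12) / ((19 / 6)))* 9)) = 5* sqrt(19) / 9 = 2.42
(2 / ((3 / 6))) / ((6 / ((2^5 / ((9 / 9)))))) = 64 / 3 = 21.33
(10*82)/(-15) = -164/3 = -54.67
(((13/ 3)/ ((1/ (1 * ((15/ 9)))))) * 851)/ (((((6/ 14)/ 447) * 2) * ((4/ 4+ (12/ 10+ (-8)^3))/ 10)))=-1442338625/ 22941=-62871.65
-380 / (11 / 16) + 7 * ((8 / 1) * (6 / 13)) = -526.88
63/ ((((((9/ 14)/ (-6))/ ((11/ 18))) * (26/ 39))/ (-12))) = 6468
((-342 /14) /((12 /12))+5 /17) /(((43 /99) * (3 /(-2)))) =189552 /5117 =37.04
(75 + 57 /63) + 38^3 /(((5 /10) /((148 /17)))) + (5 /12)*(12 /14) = 682223155 /714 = 955494.61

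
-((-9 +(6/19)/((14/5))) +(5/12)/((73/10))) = 514391/58254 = 8.83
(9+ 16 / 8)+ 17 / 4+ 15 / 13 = 853 / 52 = 16.40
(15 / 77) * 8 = 120 / 77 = 1.56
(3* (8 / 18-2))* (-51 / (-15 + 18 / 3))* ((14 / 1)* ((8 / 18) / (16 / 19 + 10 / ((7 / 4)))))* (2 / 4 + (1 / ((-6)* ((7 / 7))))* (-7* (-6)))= 1440257 / 8829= 163.13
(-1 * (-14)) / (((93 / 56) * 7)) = 112 / 93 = 1.20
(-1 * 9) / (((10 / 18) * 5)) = -81 / 25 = -3.24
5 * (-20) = -100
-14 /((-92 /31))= 217 /46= 4.72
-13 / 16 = -0.81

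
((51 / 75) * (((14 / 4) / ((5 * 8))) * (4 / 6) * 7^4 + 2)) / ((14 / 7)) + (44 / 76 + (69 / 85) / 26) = 1232238601 / 25194000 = 48.91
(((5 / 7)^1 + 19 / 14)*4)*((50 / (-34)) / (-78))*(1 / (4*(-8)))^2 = 725 / 4752384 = 0.00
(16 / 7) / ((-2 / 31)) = -248 / 7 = -35.43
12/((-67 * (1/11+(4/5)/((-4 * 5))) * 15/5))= -550/469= -1.17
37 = 37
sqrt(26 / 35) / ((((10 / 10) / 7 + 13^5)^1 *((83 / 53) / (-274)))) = -7261 *sqrt(910) / 539303290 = -0.00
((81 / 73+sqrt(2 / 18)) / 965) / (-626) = -158 / 66147855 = -0.00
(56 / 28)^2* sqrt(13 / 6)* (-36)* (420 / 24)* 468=-196560* sqrt(78)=-1735970.92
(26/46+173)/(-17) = -3992/391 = -10.21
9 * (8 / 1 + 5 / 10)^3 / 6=921.19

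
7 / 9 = 0.78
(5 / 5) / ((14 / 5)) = 5 / 14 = 0.36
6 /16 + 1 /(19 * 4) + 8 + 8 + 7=3555 /152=23.39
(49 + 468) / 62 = 517 / 62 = 8.34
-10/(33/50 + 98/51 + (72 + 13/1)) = -25500/223333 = -0.11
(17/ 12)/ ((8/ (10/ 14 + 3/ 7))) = 17/ 84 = 0.20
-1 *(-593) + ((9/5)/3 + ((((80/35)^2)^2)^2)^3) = 396141381184416425488837693848/957906156902832072005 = 413549258.80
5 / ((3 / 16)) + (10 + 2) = 116 / 3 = 38.67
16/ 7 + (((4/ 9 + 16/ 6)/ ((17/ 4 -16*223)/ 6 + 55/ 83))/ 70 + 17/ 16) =949675627/ 283642800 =3.35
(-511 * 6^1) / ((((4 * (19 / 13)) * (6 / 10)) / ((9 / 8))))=-298935 / 304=-983.34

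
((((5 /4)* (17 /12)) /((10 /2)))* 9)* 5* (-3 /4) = -765 /64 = -11.95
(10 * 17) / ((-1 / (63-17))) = -7820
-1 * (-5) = 5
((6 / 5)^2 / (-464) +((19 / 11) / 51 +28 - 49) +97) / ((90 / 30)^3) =123694451 / 43926300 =2.82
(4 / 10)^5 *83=2656 / 3125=0.85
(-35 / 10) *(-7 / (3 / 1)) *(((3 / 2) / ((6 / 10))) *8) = 490 / 3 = 163.33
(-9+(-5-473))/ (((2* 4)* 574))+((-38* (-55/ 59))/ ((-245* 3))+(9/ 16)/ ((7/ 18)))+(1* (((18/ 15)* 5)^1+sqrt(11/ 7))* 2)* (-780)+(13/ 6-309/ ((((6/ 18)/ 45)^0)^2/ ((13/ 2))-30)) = -1719325802573/ 183960112-1560* sqrt(77)/ 7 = -11301.75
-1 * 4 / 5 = -4 / 5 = -0.80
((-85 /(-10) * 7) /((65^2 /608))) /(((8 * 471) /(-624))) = -72352 /51025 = -1.42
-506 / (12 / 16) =-2024 / 3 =-674.67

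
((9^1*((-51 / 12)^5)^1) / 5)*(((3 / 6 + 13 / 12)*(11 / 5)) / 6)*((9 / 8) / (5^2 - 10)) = -890250339 / 8192000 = -108.67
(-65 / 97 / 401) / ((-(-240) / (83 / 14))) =-1079 / 26138784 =-0.00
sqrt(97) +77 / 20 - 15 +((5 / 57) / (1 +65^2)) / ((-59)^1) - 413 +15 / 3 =-59569757327 / 142120380 +sqrt(97) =-409.30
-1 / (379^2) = -1 / 143641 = -0.00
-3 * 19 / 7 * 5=-285 / 7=-40.71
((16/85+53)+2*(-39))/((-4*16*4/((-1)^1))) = -2109/21760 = -0.10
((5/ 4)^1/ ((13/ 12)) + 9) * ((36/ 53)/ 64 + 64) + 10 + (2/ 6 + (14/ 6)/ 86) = 78252537/ 118508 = 660.31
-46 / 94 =-23 / 47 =-0.49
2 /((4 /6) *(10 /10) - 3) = -6 /7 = -0.86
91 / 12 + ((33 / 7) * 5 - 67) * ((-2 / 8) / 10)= 3641 / 420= 8.67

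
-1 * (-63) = 63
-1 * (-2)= 2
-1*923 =-923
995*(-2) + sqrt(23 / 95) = -1990 + sqrt(2185) / 95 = -1989.51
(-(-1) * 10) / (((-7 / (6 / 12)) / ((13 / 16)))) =-65 / 112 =-0.58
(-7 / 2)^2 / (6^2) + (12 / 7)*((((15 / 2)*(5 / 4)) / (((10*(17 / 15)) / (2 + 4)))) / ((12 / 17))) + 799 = 817885 / 1008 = 811.39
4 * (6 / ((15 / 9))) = 72 / 5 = 14.40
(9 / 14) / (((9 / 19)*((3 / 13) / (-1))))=-5.88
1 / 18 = 0.06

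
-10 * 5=-50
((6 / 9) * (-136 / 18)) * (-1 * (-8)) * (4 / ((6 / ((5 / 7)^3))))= -272000 / 27783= -9.79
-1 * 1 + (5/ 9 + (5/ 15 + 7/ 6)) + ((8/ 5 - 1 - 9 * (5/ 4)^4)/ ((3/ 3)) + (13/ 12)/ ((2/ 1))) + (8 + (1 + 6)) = -55013/ 11520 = -4.78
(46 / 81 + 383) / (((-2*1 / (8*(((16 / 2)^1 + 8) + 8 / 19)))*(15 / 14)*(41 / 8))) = -1447566848 / 315495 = -4588.24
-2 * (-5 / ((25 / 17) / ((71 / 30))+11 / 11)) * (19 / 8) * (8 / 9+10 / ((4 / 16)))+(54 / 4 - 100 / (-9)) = 1156069 / 1854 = 623.55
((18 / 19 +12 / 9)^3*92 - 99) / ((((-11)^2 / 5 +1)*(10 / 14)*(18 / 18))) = 183789893 / 3333474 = 55.13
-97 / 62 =-1.56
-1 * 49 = -49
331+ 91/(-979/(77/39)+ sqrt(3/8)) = 10628315365/32127527 - 8918 * sqrt(6)/96382581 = 330.82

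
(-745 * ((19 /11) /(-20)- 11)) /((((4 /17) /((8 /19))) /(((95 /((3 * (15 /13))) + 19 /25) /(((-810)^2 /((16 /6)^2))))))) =1834175696 /405961875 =4.52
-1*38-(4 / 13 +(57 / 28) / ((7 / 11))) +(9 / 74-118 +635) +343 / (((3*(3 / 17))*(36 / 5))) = 2159559635 / 3818178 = 565.60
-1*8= -8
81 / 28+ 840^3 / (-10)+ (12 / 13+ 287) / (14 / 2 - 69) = -668807213359 / 11284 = -59270401.75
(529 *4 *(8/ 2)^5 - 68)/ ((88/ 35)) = 18958765/ 22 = 861762.05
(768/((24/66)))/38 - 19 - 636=-11389/19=-599.42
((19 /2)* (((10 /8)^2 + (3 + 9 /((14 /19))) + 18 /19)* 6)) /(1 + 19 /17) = 641189 /1344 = 477.08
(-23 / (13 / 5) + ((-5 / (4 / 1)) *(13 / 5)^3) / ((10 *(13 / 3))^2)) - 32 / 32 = -1281521 / 130000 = -9.86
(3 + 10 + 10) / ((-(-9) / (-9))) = -23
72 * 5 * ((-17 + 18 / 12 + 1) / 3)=-1740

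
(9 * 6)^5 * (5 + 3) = 3673320192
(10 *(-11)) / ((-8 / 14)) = 192.50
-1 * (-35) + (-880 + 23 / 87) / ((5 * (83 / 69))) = -1339126 / 12035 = -111.27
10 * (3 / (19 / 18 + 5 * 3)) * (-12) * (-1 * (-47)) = -304560 / 289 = -1053.84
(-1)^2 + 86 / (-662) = 288 / 331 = 0.87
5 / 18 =0.28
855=855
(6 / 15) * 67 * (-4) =-536 / 5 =-107.20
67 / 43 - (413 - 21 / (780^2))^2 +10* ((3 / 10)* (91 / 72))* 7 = -301601040413589307 / 1768497120000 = -170540.87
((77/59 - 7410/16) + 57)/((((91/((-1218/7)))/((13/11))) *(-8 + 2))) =-5541175/36344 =-152.46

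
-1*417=-417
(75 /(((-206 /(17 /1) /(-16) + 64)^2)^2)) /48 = 534534400 /6016057595436001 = 0.00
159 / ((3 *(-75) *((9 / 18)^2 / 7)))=-1484 / 75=-19.79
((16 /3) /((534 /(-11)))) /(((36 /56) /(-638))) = 786016 /7209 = 109.03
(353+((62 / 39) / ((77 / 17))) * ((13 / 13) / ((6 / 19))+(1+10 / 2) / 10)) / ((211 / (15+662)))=10805215172 / 9504495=1136.85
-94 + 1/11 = -1033/11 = -93.91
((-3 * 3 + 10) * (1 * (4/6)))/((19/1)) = 2/57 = 0.04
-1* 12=-12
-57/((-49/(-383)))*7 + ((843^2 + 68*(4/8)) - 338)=4950584/7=707226.29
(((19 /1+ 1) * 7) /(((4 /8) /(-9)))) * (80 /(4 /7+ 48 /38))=-6703200 /61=-109888.52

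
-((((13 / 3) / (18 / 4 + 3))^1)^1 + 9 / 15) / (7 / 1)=-53 / 315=-0.17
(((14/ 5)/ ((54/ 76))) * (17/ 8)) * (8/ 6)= 4522/ 405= 11.17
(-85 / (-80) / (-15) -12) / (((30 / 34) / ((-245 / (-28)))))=-344743 / 2880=-119.70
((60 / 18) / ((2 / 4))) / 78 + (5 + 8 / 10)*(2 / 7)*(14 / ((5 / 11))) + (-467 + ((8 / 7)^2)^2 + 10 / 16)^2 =233066829305927413 / 1079170747200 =215968.45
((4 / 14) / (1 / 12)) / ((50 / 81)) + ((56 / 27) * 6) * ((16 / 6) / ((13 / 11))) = 2065972 / 61425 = 33.63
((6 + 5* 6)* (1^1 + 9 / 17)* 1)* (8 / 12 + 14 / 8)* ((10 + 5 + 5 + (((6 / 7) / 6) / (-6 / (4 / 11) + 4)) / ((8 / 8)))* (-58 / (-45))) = 50991512 / 14875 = 3428.00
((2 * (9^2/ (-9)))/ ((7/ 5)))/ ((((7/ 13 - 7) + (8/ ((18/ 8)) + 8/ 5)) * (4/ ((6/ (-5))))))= -2.95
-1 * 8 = -8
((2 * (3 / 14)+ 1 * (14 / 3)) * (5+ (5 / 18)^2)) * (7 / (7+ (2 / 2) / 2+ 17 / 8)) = 50290 / 2673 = 18.81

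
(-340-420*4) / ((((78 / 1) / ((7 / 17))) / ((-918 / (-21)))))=-6060 / 13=-466.15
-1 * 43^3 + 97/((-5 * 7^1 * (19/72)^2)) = -1005073793/12635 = -79546.80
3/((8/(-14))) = -21/4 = -5.25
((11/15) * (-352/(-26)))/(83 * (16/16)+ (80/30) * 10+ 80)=1936/36985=0.05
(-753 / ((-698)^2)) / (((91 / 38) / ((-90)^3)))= 470.49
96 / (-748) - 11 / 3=-2129 / 561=-3.80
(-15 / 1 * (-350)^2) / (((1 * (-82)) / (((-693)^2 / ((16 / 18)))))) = 1985529459375 / 164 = 12106886947.41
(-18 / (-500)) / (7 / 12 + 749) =54 / 1124375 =0.00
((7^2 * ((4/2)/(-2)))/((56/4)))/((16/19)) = -133/32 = -4.16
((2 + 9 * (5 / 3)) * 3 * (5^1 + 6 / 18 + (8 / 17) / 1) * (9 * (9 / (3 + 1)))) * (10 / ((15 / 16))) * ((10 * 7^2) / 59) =31328640 / 59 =530993.90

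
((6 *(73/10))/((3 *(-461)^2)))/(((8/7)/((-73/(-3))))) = 37303/25502520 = 0.00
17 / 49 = 0.35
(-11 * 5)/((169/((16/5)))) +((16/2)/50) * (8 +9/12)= 303/845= 0.36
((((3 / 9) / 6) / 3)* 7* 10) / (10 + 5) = 7 / 81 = 0.09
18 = 18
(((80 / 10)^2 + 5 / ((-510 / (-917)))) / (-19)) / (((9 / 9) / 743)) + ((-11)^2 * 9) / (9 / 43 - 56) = -13361143091 / 4649262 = -2873.82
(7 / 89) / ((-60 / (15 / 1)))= -7 / 356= -0.02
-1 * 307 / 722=-307 / 722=-0.43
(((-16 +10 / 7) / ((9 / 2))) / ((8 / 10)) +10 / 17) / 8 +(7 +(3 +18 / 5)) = 188033 / 14280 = 13.17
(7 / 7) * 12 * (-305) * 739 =-2704740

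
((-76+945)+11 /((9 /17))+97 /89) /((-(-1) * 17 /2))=1427170 /13617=104.81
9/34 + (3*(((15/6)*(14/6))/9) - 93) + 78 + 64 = 51.21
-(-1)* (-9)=-9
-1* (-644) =644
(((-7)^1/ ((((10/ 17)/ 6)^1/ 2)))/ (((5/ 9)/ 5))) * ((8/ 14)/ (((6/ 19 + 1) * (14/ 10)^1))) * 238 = -2372112/ 25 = -94884.48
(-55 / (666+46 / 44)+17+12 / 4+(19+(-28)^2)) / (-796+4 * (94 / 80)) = -1.04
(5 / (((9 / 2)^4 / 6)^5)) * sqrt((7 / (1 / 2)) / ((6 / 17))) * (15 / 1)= 838860800 * sqrt(357) / 50031545098999707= 0.00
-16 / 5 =-3.20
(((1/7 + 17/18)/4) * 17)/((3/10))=11645/756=15.40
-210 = -210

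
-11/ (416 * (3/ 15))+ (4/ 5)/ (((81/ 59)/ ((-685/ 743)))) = -16760177/ 25036128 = -0.67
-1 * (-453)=453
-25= -25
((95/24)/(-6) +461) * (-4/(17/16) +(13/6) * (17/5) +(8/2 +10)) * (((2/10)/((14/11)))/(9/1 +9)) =6545839883/92534400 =70.74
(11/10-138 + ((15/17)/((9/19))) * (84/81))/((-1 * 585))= 1858513/8055450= 0.23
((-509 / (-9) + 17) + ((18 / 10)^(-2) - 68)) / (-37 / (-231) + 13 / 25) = 914375 / 106056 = 8.62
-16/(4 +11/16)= -256/75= -3.41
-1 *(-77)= 77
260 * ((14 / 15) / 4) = 60.67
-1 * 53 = -53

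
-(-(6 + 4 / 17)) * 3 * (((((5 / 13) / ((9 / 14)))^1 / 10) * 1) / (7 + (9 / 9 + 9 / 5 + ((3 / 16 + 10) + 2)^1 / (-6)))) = 118720 / 824109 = 0.14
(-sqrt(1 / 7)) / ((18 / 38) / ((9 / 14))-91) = 19*sqrt(7) / 12005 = 0.00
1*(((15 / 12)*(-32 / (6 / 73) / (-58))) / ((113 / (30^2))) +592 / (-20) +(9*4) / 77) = 47560168 / 1261645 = 37.70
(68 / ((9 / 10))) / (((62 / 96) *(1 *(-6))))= -19.50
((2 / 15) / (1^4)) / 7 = 0.02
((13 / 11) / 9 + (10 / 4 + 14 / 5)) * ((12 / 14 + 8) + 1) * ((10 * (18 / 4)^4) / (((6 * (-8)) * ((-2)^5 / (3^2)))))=811405431 / 630784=1286.34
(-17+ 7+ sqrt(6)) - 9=-19+ sqrt(6)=-16.55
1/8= 0.12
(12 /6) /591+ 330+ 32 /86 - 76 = 254.38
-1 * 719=-719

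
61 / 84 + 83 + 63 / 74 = 262867 / 3108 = 84.58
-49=-49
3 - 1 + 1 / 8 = 17 / 8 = 2.12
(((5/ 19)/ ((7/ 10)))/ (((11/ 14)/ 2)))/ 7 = 200/ 1463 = 0.14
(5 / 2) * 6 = 15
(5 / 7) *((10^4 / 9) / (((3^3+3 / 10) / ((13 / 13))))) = 500000 / 17199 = 29.07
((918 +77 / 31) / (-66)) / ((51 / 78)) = -370955 / 17391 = -21.33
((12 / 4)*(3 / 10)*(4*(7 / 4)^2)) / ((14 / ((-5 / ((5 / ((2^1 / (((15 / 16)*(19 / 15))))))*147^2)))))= -2 / 32585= -0.00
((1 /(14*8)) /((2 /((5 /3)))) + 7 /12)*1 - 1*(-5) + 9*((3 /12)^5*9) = 121925 /21504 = 5.67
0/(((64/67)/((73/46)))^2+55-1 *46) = 0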